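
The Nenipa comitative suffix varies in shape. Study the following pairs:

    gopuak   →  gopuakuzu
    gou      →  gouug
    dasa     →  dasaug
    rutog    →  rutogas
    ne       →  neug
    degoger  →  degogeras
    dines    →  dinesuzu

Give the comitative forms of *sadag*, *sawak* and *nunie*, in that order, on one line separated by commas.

sadagas, sawakuzu, nunieug

The pattern is voicing of the final sound: -uzu when the stem ends in a voiceless consonant (*gopuak*, *dines*); -as when the stem ends in a voiced consonant (*rutog*, *degoger*); -ug when the stem ends in a vowel (*gou*, *dasa*, *ne*).
*sadag* — final sound /g/ (a voiced consonant) → -as → *sadagas*.
*sawak* — final sound /k/ (a voiceless consonant) → -uzu → *sawakuzu*.
The final sound of *nunie* is /e/, which is a vowel, so the suffix is -ug, giving *nunieug*.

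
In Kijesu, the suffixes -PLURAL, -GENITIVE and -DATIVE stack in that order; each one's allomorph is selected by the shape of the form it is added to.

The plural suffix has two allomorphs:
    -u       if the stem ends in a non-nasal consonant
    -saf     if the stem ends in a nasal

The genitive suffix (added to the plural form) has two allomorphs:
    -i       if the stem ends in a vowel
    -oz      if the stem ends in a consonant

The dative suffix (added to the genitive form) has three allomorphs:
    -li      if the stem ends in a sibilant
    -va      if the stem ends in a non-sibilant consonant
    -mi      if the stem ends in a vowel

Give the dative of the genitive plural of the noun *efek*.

Since the final consonant of *efek* is /k/ (non-nasal), it takes -u, giving *efeku*.
Since the final sound of the plural form *efeku* is /u/ (a vowel), it takes -i, giving *efekui*.
The genitive form *efekui*: final sound = /i/, a vowel → -mi → *efekuimi*.

efekuimi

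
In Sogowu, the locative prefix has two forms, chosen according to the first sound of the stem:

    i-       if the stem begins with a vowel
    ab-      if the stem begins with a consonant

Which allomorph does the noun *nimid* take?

*nimid* — first sound /n/ (a consonant) → ab-.

ab-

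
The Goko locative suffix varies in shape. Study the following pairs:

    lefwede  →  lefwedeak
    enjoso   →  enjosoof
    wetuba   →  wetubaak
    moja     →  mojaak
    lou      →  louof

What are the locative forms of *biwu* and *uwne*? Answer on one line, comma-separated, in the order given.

The alternation tracks the last vowel of the stem — -of when the last vowel of the stem is a rounded vowel (*enjoso*, *lou*); -ak when the last vowel of the stem is an unrounded vowel (*lefwede*, *wetuba*, *moja*).
*biwu*: last vowel = /u/, a rounded vowel → -of → *biwuof*.
The last vowel of *uwne* is /e/, which is an unrounded vowel, so the suffix is -ak, giving *uwneak*.

biwuof, uwneak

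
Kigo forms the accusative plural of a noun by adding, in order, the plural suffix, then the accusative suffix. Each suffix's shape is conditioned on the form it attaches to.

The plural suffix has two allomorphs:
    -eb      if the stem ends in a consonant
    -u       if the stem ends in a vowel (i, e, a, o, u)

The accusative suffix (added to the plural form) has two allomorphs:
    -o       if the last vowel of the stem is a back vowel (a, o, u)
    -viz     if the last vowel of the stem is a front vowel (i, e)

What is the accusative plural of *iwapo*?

iwapouo

*iwapo*: final sound = /o/, a vowel → -u → *iwapou*.
The plural form *iwapou* — last vowel /u/ (a back vowel) → -o → *iwapouo*.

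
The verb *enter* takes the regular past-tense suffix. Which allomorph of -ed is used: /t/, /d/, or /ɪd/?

The stem *enter* ends in a voiced sound other than /d/.
The -ed suffix is realized as /ɪd/ after /t, d/; as /t/ after other voiceless consonants; and as /d/ after other voiced sounds.
So -ed on *enter* is pronounced /d/.

/d/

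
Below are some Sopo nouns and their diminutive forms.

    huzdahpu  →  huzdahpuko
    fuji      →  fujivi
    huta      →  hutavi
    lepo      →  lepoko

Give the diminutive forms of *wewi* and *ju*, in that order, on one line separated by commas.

wewivi, juko

The pattern is rounding harmony: -ko when the last vowel of the stem is a rounded vowel (*huzdahpu*, *lepo*); -vi when the last vowel of the stem is an unrounded vowel (*fuji*, *huta*).
Since the last vowel of *wewi* is /i/ (an unrounded vowel), it takes -vi, giving *wewivi*.
*ju* — last vowel /u/ (a rounded vowel) → -ko → *juko*.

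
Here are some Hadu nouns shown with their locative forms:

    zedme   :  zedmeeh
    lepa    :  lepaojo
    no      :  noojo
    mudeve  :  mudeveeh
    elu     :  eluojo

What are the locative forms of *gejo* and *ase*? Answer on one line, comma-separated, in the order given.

gejoojo, aseeh

The pattern is front/back vowel harmony: -eh when the last vowel of the stem is a front vowel (*zedme*, *mudeve*); -ojo when the last vowel of the stem is a back vowel (*lepa*, *no*, *elu*).
The last vowel of *gejo* is /o/, which is a back vowel, so the suffix is -ojo, giving *gejoojo*.
The last vowel of *ase* is /e/, which is a front vowel, so the suffix is -eh, giving *aseeh*.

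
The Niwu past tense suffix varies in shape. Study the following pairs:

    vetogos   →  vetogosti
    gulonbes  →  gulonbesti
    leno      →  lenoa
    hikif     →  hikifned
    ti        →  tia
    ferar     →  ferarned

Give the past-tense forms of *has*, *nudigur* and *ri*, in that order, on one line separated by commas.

Looking at the final sound of each stem: -ti when the stem ends in a sibilant (*vetogos*, *gulonbes*); -ned when the stem ends in a non-sibilant consonant (*hikif*, *ferar*); -a when the stem ends in a vowel (*leno*, *ti*).
*has* — final sound /s/ (a sibilant) → -ti → *hasti*.
The final sound of *nudigur* is /r/, which is a non-sibilant consonant, so the suffix is -ned, giving *nudigurned*.
The final sound of *ri* is /i/, which is a vowel, so the suffix is -a, giving *ria*.

hasti, nudigurned, ria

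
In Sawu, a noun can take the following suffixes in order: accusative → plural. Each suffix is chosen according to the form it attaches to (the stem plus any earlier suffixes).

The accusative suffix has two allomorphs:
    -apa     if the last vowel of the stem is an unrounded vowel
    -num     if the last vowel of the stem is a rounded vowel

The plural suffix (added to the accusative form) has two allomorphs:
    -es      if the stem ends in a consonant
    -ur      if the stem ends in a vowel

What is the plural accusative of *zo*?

The last vowel of *zo* is /o/, which is a rounded vowel, so the accusative suffix is -num, giving *zonum*.
The accusative form *zonum* — final sound /m/ (a consonant) → -es → *zonumes*.

zonumes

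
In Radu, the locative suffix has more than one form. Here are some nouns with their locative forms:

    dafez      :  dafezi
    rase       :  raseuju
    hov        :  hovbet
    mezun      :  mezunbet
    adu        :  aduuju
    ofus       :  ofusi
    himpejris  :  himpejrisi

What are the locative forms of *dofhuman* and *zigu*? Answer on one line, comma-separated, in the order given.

dofhumanbet, ziguuju

Looking at the final sound of each stem: -i when the stem ends in a sibilant (*dafez*, *ofus*, *himpejris*); -bet when the stem ends in a non-sibilant consonant (*hov*, *mezun*); -uju when the stem ends in a vowel (*rase*, *adu*).
*dofhuman*: final sound = /n/, a non-sibilant consonant → -bet → *dofhumanbet*.
*zigu* — final sound /u/ (a vowel) → -uju → *ziguuju*.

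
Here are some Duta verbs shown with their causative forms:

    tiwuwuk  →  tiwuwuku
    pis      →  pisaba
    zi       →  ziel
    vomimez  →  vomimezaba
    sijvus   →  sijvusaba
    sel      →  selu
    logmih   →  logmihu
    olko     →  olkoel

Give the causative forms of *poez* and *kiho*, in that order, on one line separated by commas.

poezaba, kihoel

The pattern is sibilance of the final sound: -aba when the stem ends in a sibilant (*pis*, *vomimez*, *sijvus*); -u when the stem ends in a non-sibilant consonant (*tiwuwuk*, *sel*, *logmih*); -el when the stem ends in a vowel (*zi*, *olko*).
The final sound of *poez* is /z/, which is a sibilant, so the suffix is -aba, giving *poezaba*.
*kiho* — final sound /o/ (a vowel) → -el → *kihoel*.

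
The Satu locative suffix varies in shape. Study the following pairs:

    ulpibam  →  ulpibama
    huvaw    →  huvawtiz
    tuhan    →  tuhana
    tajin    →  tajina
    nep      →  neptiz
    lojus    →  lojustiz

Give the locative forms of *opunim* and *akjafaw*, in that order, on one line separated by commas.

The pattern is nasality of the final consonant: -a when the stem ends in a nasal (*ulpibam*, *tuhan*, *tajin*); -tiz when the stem ends in a non-nasal consonant (*huvaw*, *nep*, *lojus*).
*opunim* — final consonant /m/ (a nasal) → -a → *opunima*.
*akjafaw*: final consonant = /w/, non-nasal → -tiz → *akjafawtiz*.

opunima, akjafawtiz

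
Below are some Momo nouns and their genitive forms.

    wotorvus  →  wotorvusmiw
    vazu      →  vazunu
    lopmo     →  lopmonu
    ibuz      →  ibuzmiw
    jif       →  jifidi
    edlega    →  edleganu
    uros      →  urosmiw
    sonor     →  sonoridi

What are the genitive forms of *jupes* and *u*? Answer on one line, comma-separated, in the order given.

jupesmiw, unu

Looking at the final sound of each stem: -miw when the stem ends in a sibilant (*wotorvus*, *ibuz*, *uros*); -idi when the stem ends in a non-sibilant consonant (*jif*, *sonor*); -nu when the stem ends in a vowel (*vazu*, *lopmo*, *edlega*).
*jupes* — final sound /s/ (a sibilant) → -miw → *jupesmiw*.
*u*: final sound = /u/, a vowel → -nu → *unu*.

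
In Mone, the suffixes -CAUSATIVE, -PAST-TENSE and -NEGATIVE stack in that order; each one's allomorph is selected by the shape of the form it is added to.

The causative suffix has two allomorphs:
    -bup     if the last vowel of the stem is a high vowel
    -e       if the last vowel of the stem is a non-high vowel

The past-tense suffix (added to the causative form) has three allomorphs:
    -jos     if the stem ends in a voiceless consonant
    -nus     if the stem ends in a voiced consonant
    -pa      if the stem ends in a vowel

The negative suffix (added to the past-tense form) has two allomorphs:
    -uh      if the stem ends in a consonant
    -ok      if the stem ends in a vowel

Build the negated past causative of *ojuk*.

ojukbupjosuh

Since the last vowel of *ojuk* is /u/ (a high vowel), it takes -bup, giving *ojukbup*.
Since the final sound of the causative form *ojukbup* is /p/ (a voiceless consonant), it takes -jos, giving *ojukbupjos*.
The past-tense form *ojukbupjos*: final sound = /s/, a consonant → -uh → *ojukbupjosuh*.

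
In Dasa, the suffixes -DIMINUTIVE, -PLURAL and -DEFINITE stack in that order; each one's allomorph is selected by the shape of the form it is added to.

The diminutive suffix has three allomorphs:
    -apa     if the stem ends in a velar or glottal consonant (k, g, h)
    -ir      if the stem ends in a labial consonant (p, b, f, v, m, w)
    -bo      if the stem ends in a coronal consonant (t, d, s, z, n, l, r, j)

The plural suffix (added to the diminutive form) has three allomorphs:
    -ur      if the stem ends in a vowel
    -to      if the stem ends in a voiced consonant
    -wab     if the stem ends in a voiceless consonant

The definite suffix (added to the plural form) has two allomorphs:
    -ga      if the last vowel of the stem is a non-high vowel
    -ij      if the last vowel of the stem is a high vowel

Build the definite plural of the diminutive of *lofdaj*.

*lofdaj* — final consonant /j/ (coronal) → -bo → *lofdajbo*.
The diminutive form *lofdajbo*: final sound = /o/, a vowel → -ur → *lofdajbour*.
Since the last vowel of the plural form *lofdajbour* is /u/ (a high vowel), it takes -ij, giving *lofdajbourij*.

lofdajbourij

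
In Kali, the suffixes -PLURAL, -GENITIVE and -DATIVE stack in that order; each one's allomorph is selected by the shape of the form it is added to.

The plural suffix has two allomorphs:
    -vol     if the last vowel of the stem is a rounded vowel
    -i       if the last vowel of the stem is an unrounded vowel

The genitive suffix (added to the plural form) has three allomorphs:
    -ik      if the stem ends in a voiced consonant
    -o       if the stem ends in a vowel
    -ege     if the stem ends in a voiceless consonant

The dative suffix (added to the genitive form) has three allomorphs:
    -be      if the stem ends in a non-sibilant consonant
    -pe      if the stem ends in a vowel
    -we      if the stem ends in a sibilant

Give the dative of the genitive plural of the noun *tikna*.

*tikna*: last vowel = /a/, an unrounded vowel → -i → *tiknai*.
Since the final sound of the plural form *tiknai* is /i/ (a vowel), it takes -o, giving *tiknaio*.
The final sound of the genitive form *tiknaio* is /o/, which is a vowel, so the dative suffix is -pe, giving *tiknaiope*.

tiknaiope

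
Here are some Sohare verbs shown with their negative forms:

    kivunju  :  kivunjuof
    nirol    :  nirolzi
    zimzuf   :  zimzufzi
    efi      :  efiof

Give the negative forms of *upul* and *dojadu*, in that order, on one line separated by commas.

upulzi, dojaduof

The alternation tracks the final sound of the stem — -zi when the stem ends in a consonant (*nirol*, *zimzuf*); -of when the stem ends in a vowel (*kivunju*, *efi*).
*upul* — final sound /l/ (a consonant) → -zi → *upulzi*.
*dojadu* — final sound /u/ (a vowel) → -of → *dojaduof*.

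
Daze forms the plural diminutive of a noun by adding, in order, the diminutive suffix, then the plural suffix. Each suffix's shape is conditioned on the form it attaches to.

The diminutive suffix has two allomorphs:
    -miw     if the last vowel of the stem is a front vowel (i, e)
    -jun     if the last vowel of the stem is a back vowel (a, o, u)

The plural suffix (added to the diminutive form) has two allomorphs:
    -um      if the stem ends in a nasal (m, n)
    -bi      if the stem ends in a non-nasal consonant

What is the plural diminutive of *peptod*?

Since the last vowel of *peptod* is /o/ (a back vowel), it takes -jun, giving *peptodjun*.
Since the final consonant of the diminutive form *peptodjun* is /n/ (a nasal), it takes -um, giving *peptodjunum*.

peptodjunum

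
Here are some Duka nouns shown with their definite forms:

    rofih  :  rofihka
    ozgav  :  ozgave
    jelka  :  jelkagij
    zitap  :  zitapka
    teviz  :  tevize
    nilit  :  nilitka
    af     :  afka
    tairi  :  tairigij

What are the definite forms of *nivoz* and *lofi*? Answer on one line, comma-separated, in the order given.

The alternation tracks the final sound of the stem — -ka when the stem ends in a voiceless consonant (*rofih*, *zitap*, *nilit*, *af*); -e when the stem ends in a voiced consonant (*ozgav*, *teviz*); -gij when the stem ends in a vowel (*jelka*, *tairi*).
*nivoz* — final sound /z/ (a voiced consonant) → -e → *nivoze*.
Since the final sound of *lofi* is /i/ (a vowel), it takes -gij, giving *lofigij*.

nivoze, lofigij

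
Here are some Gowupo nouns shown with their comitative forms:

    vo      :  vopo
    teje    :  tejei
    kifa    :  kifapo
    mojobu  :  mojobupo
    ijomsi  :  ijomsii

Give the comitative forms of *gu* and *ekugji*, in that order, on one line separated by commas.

The suffix is conditioned by the last vowel: -i when the last vowel of the stem is a front vowel (*teje*, *ijomsi*); -po when the last vowel of the stem is a back vowel (*vo*, *kifa*, *mojobu*).
Since the last vowel of *gu* is /u/ (a back vowel), it takes -po, giving *gupo*.
The last vowel of *ekugji* is /i/, which is a front vowel, so the suffix is -i, giving *ekugjii*.

gupo, ekugjii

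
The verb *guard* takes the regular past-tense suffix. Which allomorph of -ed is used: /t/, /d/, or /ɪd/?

The stem *guard* ends in /t/ or /d/.
The -ed suffix is realized as /ɪd/ after /t, d/; as /t/ after other voiceless consonants; and as /d/ after other voiced sounds.
So -ed on *guard* is pronounced /ɪd/.

/ɪd/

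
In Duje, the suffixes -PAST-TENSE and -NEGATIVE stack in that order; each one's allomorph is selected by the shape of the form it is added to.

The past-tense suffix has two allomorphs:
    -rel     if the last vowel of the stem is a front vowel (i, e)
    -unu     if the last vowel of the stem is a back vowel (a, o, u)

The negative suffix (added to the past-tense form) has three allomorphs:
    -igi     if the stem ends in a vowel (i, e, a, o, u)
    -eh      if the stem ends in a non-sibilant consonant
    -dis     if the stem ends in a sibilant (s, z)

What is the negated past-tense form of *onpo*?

onpounuigi

*onpo*: last vowel = /o/, a back vowel → -unu → *onpounu*.
Since the final sound of the past-tense form *onpounu* is /u/ (a vowel), it takes -igi, giving *onpounuigi*.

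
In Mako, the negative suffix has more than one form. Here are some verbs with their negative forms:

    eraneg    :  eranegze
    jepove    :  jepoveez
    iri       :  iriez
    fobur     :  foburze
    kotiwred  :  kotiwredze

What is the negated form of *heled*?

heledze

Looking at the final sound of each stem: -ze when the stem ends in a consonant (*eraneg*, *fobur*, *kotiwred*); -ez when the stem ends in a vowel (*jepove*, *iri*).
Since the final sound of *heled* is /d/ (a consonant), it takes -ze, giving *heledze*.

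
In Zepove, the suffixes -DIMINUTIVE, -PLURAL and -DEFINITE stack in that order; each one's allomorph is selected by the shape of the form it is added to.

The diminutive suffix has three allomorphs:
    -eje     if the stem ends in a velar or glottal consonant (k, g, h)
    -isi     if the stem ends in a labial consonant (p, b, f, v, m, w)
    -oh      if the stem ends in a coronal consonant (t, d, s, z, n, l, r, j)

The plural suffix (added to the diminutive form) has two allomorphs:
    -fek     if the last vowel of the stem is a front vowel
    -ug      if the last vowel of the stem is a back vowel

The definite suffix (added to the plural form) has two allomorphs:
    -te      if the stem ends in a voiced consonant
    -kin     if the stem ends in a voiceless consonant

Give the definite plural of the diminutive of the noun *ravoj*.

*ravoj*: final consonant = /j/, coronal → -oh → *ravojoh*.
Since the last vowel of the diminutive form *ravojoh* is /o/ (a back vowel), it takes -ug, giving *ravojohug*.
Since the final consonant of the plural form *ravojohug* is /g/ (voiced), it takes -te, giving *ravojohugte*.

ravojohugte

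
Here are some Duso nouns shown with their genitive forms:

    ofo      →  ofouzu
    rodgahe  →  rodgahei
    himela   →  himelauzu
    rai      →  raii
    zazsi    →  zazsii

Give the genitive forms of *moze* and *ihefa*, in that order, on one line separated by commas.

mozei, ihefauzu

The pattern is front/back vowel harmony: -i when the last vowel of the stem is a front vowel (*rodgahe*, *rai*, *zazsi*); -uzu when the last vowel of the stem is a back vowel (*ofo*, *himela*).
The last vowel of *moze* is /e/, which is a front vowel, so the suffix is -i, giving *mozei*.
*ihefa* — last vowel /a/ (a back vowel) → -uzu → *ihefauzu*.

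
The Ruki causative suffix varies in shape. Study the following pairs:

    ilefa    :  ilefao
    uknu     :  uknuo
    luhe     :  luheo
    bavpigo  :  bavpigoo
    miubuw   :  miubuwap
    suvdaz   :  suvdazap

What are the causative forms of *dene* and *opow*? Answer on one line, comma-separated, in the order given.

deneo, opowap

The suffix is conditioned by the final sound: -ap when the stem ends in a consonant (*miubuw*, *suvdaz*); -o when the stem ends in a vowel (*ilefa*, *uknu*, *luhe*, *bavpigo*).
Since the final sound of *dene* is /e/ (a vowel), it takes -o, giving *deneo*.
*opow* — final sound /w/ (a consonant) → -ap → *opowap*.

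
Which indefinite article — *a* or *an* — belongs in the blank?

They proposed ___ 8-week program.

an

The indefinite article is chosen by the initial *sound* of the following word, not its spelling.
The number *8* is spoken "eight", beginning with /eɪt/ — a vowel sound.
So the article is *an*: They proposed an 8-week program.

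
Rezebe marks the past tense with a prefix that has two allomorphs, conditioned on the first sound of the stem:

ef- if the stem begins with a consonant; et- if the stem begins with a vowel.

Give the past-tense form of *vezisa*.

efvezisa

*vezisa* — first sound /v/ (a consonant) → ef- → *efvezisa*.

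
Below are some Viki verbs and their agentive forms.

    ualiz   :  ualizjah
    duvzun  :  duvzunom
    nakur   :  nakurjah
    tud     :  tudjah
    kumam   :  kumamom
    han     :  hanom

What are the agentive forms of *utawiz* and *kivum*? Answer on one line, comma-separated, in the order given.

The pattern is nasality of the final consonant: -om when the stem ends in a nasal (*duvzun*, *kumam*, *han*); -jah when the stem ends in a non-nasal consonant (*ualiz*, *nakur*, *tud*).
*utawiz*: final consonant = /z/, non-nasal → -jah → *utawizjah*.
The final consonant of *kivum* is /m/, which is a nasal, so the suffix is -om, giving *kivumom*.

utawizjah, kivumom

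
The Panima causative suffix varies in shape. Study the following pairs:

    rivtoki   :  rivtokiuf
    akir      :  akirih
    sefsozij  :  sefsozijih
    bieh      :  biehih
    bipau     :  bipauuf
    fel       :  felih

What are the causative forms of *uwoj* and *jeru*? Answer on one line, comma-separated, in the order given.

uwojih, jeruuf

The pattern is consonant vs. vowel: -ih when the stem ends in a consonant (*akir*, *sefsozij*, *bieh*, *fel*); -uf when the stem ends in a vowel (*rivtoki*, *bipau*).
Since the final sound of *uwoj* is /j/ (a consonant), it takes -ih, giving *uwojih*.
Since the final sound of *jeru* is /u/ (a vowel), it takes -uf, giving *jeruuf*.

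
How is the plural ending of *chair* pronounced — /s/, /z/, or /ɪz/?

The stem *chair* ends in a voiced non-sibilant sound.
The plural suffix surfaces as /ɪz/ after sibilants, /s/ after other voiceless consonants, and /z/ after other voiced sounds.
So the plural -s on *chair* is pronounced /z/.

/z/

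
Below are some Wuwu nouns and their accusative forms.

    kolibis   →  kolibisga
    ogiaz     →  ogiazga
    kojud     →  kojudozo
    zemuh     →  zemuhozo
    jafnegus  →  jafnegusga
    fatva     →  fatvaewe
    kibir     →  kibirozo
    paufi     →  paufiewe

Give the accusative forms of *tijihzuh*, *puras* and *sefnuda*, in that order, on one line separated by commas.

The suffix is conditioned by the final sound: -ga when the stem ends in a sibilant (*kolibis*, *ogiaz*, *jafnegus*); -ozo when the stem ends in a non-sibilant consonant (*kojud*, *zemuh*, *kibir*); -ewe when the stem ends in a vowel (*fatva*, *paufi*).
The final sound of *tijihzuh* is /h/, which is a non-sibilant consonant, so the suffix is -ozo, giving *tijihzuhozo*.
Since the final sound of *puras* is /s/ (a sibilant), it takes -ga, giving *purasga*.
The final sound of *sefnuda* is /a/, which is a vowel, so the suffix is -ewe, giving *sefnudaewe*.

tijihzuhozo, purasga, sefnudaewe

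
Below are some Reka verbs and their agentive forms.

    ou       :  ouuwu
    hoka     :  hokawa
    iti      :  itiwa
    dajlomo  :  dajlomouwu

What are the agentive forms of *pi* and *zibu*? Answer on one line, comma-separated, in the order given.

Looking at the last vowel of each stem: -uwu when the last vowel of the stem is a rounded vowel (*ou*, *dajlomo*); -wa when the last vowel of the stem is an unrounded vowel (*hoka*, *iti*).
*pi*: last vowel = /i/, an unrounded vowel → -wa → *piwa*.
Since the last vowel of *zibu* is /u/ (a rounded vowel), it takes -uwu, giving *zibuuwu*.

piwa, zibuuwu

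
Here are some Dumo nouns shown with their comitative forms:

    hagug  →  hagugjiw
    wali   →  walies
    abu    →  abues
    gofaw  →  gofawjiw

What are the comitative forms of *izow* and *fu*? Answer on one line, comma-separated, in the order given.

Looking at the final sound of each stem: -jiw when the stem ends in a consonant (*hagug*, *gofaw*); -es when the stem ends in a vowel (*wali*, *abu*).
*izow* — final sound /w/ (a consonant) → -jiw → *izowjiw*.
*fu*: final sound = /u/, a vowel → -es → *fues*.

izowjiw, fues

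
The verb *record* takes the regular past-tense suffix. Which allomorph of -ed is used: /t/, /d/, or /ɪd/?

The stem *record* ends in /t/ or /d/.
The -ed suffix is realized as /ɪd/ after /t, d/; as /t/ after other voiceless consonants; and as /d/ after other voiced sounds.
So -ed on *record* is pronounced /ɪd/.

/ɪd/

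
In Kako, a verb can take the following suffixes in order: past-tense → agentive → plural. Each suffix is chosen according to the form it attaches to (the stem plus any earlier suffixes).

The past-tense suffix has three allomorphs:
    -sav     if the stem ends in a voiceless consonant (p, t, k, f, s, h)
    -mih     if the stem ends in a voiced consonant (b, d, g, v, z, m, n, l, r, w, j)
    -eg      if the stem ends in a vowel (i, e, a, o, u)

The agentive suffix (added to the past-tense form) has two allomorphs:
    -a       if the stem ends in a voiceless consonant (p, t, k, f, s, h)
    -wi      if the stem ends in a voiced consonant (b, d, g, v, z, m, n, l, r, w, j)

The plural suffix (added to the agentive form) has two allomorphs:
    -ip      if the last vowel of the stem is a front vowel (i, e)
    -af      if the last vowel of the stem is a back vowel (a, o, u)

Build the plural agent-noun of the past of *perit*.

peritsavwiip

Since the final sound of *perit* is /t/ (a voiceless consonant), it takes -sav, giving *peritsav*.
The past-tense form *peritsav* — final consonant /v/ (voiced) → -wi → *peritsavwi*.
The last vowel of the agentive form *peritsavwi* is /i/, which is a front vowel, so the plural suffix is -ip, giving *peritsavwiip*.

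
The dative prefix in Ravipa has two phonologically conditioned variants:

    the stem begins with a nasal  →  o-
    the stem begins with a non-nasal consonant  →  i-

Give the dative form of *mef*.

omef

The first consonant of *mef* is /m/, which is a nasal, so the prefix is o-, giving *omef*.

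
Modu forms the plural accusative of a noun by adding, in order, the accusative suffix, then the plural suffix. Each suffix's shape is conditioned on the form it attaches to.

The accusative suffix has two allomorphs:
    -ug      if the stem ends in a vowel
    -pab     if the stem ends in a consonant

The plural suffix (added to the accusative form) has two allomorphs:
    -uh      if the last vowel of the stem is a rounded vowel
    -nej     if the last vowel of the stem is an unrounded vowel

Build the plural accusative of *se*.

seuguh

*se* — final sound /e/ (a vowel) → -ug → *seug*.
The accusative form *seug* — last vowel /u/ (a rounded vowel) → -uh → *seuguh*.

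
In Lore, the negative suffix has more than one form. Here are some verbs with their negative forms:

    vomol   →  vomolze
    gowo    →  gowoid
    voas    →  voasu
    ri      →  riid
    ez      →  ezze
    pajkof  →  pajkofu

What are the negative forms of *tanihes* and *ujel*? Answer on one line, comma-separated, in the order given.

The suffix is conditioned by the final sound: -u when the stem ends in a voiceless consonant (*voas*, *pajkof*); -ze when the stem ends in a voiced consonant (*vomol*, *ez*); -id when the stem ends in a vowel (*gowo*, *ri*).
*tanihes* — final sound /s/ (a voiceless consonant) → -u → *tanihesu*.
Since the final sound of *ujel* is /l/ (a voiced consonant), it takes -ze, giving *ujelze*.

tanihesu, ujelze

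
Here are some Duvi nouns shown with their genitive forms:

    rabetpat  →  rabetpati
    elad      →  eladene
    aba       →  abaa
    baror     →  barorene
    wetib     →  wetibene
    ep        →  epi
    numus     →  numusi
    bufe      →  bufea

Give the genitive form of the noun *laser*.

laserene

The suffix is conditioned by the final sound: -i when the stem ends in a voiceless consonant (*rabetpat*, *ep*, *numus*); -ene when the stem ends in a voiced consonant (*elad*, *baror*, *wetib*); -a when the stem ends in a vowel (*aba*, *bufe*).
Since the final sound of *laser* is /r/ (a voiced consonant), it takes -ene, giving *laserene*.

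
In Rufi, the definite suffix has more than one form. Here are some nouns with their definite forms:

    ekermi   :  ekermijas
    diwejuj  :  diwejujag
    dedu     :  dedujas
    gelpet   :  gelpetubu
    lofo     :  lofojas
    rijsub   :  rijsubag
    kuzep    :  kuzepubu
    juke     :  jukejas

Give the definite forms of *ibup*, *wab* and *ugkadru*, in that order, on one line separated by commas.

ibupubu, wabag, ugkadrujas

The alternation tracks the final sound of the stem — -ubu when the stem ends in a voiceless consonant (*gelpet*, *kuzep*); -ag when the stem ends in a voiced consonant (*diwejuj*, *rijsub*); -jas when the stem ends in a vowel (*ekermi*, *dedu*, *lofo*, *juke*).
*ibup*: final sound = /p/, a voiceless consonant → -ubu → *ibupubu*.
*wab* — final sound /b/ (a voiced consonant) → -ag → *wabag*.
*ugkadru* — final sound /u/ (a vowel) → -jas → *ugkadrujas*.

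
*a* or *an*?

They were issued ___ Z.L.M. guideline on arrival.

a

The indefinite article is chosen by the initial *sound* of the following word, not its spelling.
The initialism *Z.L.M.* is read letter by letter; the first letter, Z, is pronounced /ziː/, which begins with a consonant sound.
So the article is *a*: They were issued a Z.L.M. guideline on arrival.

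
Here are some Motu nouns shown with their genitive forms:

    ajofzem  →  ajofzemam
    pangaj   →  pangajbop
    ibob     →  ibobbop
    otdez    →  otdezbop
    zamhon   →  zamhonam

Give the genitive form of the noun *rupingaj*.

Looking at the final consonant of each stem: -am when the stem ends in a nasal (*ajofzem*, *zamhon*); -bop when the stem ends in a non-nasal consonant (*pangaj*, *ibob*, *otdez*).
*rupingaj* — final consonant /j/ (non-nasal) → -bop → *rupingajbop*.

rupingajbop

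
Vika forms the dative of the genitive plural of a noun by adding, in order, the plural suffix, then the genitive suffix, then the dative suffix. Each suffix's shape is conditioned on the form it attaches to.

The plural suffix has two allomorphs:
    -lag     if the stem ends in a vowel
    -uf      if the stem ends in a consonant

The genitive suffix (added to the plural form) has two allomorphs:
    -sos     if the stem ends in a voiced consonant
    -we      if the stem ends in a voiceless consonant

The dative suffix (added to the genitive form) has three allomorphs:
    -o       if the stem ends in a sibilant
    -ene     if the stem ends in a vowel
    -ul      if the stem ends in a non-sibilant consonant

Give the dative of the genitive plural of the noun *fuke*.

*fuke* — final sound /e/ (a vowel) → -lag → *fukelag*.
The final consonant of the plural form *fukelag* is /g/, which is voiced, so the genitive suffix is -sos, giving *fukelagsos*.
The genitive form *fukelagsos*: final sound = /s/, a sibilant → -o → *fukelagsoso*.

fukelagsoso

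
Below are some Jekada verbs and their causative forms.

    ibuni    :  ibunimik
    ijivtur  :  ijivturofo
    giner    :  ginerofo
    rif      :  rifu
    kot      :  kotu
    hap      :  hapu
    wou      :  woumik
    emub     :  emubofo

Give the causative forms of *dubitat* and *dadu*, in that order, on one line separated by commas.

The pattern is voicing of the final sound: -u when the stem ends in a voiceless consonant (*rif*, *kot*, *hap*); -ofo when the stem ends in a voiced consonant (*ijivtur*, *giner*, *emub*); -mik when the stem ends in a vowel (*ibuni*, *wou*).
The final sound of *dubitat* is /t/, which is a voiceless consonant, so the suffix is -u, giving *dubitatu*.
*dadu*: final sound = /u/, a vowel → -mik → *dadumik*.

dubitatu, dadumik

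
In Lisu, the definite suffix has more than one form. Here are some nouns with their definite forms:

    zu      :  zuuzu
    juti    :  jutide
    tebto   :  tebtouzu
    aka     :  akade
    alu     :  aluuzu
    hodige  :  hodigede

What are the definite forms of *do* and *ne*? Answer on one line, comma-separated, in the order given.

douzu, nede

The pattern is rounding harmony: -uzu when the last vowel of the stem is a rounded vowel (*zu*, *tebto*, *alu*); -de when the last vowel of the stem is an unrounded vowel (*juti*, *aka*, *hodige*).
The last vowel of *do* is /o/, which is a rounded vowel, so the suffix is -uzu, giving *douzu*.
*ne*: last vowel = /e/, an unrounded vowel → -de → *nede*.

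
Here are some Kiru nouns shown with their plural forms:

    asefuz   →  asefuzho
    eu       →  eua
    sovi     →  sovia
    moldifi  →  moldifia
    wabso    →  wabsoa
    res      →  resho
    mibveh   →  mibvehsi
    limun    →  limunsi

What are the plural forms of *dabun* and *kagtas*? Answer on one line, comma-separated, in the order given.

The pattern is sibilance of the final sound: -ho when the stem ends in a sibilant (*asefuz*, *res*); -si when the stem ends in a non-sibilant consonant (*mibveh*, *limun*); -a when the stem ends in a vowel (*eu*, *sovi*, *moldifi*, *wabso*).
The final sound of *dabun* is /n/, which is a non-sibilant consonant, so the suffix is -si, giving *dabunsi*.
*kagtas* — final sound /s/ (a sibilant) → -ho → *kagtasho*.

dabunsi, kagtasho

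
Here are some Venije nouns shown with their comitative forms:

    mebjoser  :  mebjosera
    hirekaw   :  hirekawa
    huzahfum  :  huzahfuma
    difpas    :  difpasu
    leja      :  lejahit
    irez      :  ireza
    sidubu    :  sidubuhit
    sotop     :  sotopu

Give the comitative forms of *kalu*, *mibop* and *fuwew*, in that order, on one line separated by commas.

Looking at the final sound of each stem: -u when the stem ends in a voiceless consonant (*difpas*, *sotop*); -a when the stem ends in a voiced consonant (*mebjoser*, *hirekaw*, *huzahfum*, *irez*); -hit when the stem ends in a vowel (*leja*, *sidubu*).
Since the final sound of *kalu* is /u/ (a vowel), it takes -hit, giving *kaluhit*.
*mibop*: final sound = /p/, a voiceless consonant → -u → *mibopu*.
The final sound of *fuwew* is /w/, which is a voiced consonant, so the suffix is -a, giving *fuwewa*.

kaluhit, mibopu, fuwewa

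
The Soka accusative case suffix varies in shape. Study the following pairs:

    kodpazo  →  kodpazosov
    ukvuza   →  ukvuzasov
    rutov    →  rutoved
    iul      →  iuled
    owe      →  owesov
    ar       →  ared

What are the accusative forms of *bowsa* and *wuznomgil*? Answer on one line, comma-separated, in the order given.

bowsasov, wuznomgiled

The alternation tracks the final sound of the stem — -ed when the stem ends in a consonant (*rutov*, *iul*, *ar*); -sov when the stem ends in a vowel (*kodpazo*, *ukvuza*, *owe*).
Since the final sound of *bowsa* is /a/ (a vowel), it takes -sov, giving *bowsasov*.
*wuznomgil* — final sound /l/ (a consonant) → -ed → *wuznomgiled*.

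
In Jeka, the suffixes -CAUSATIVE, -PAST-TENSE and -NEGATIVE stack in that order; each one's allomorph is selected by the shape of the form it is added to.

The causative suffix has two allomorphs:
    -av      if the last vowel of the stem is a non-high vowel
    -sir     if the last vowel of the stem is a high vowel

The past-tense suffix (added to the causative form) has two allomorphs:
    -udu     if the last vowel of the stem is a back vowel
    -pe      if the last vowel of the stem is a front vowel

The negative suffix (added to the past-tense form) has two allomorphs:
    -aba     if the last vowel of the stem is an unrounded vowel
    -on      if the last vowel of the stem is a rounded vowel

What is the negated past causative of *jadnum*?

*jadnum* — last vowel /u/ (a high vowel) → -sir → *jadnumsir*.
The last vowel of the causative form *jadnumsir* is /i/, which is a front vowel, so the past-tense suffix is -pe, giving *jadnumsirpe*.
The past-tense form *jadnumsirpe*: last vowel = /e/, an unrounded vowel → -aba → *jadnumsirpeaba*.

jadnumsirpeaba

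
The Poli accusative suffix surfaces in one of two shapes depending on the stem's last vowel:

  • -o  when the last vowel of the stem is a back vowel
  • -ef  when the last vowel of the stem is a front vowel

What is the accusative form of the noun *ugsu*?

ugsuo

Since the last vowel of *ugsu* is /u/ (a back vowel), it takes -o, giving *ugsuo*.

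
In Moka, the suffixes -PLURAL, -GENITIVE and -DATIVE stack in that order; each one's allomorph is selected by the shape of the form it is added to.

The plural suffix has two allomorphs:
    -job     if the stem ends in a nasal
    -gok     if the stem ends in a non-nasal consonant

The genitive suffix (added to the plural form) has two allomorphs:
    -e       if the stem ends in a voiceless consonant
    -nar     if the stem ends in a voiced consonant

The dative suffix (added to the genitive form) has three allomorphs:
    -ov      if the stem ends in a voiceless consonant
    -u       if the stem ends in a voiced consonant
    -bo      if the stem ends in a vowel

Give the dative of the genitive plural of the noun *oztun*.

The final consonant of *oztun* is /n/, which is a nasal, so the plural suffix is -job, giving *oztunjob*.
The plural form *oztunjob*: final consonant = /b/, voiced → -nar → *oztunjobnar*.
The genitive form *oztunjobnar* — final sound /r/ (a voiced consonant) → -u → *oztunjobnaru*.

oztunjobnaru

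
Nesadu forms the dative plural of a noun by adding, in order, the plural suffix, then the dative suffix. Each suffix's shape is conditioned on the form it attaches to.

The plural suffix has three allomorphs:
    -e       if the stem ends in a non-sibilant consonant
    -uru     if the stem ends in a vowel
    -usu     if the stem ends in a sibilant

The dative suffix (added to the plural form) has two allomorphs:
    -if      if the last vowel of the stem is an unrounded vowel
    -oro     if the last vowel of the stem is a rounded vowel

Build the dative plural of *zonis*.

zonisusuoro

*zonis*: final sound = /s/, a sibilant → -usu → *zonisusu*.
The plural form *zonisusu*: last vowel = /u/, a rounded vowel → -oro → *zonisusuoro*.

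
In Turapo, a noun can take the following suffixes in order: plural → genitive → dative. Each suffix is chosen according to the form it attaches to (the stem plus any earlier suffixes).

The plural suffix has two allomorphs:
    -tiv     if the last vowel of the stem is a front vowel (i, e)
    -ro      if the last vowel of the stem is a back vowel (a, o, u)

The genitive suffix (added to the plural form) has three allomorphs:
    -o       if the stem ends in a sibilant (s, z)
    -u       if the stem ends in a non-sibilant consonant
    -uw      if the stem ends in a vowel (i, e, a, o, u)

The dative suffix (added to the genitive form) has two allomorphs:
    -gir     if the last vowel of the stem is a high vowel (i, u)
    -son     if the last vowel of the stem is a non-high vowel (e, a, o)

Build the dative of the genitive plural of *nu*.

nurouwgir

Since the last vowel of *nu* is /u/ (a back vowel), it takes -ro, giving *nuro*.
The final sound of the plural form *nuro* is /o/, which is a vowel, so the genitive suffix is -uw, giving *nurouw*.
The genitive form *nurouw* — last vowel /u/ (a high vowel) → -gir → *nurouwgir*.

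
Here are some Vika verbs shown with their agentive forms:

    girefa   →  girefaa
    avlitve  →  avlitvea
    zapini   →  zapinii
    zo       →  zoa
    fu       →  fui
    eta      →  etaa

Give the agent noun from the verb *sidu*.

The alternation tracks the last vowel of the stem — -i when the last vowel of the stem is a high vowel (*zapini*, *fu*); -a when the last vowel of the stem is a non-high vowel (*girefa*, *avlitve*, *zo*, *eta*).
Since the last vowel of *sidu* is /u/ (a high vowel), it takes -i, giving *sidui*.

sidui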